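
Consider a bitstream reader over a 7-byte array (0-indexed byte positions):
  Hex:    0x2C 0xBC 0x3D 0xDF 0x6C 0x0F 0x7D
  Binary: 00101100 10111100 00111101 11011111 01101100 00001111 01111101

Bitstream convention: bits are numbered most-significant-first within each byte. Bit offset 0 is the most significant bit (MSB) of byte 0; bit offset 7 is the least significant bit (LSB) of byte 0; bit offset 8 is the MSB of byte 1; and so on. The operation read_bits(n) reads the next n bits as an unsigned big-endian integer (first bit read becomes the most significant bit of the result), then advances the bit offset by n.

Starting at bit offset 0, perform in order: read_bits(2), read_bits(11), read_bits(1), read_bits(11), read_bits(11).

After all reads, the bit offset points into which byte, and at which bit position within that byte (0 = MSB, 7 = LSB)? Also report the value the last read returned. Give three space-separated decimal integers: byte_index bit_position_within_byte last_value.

Answer: 4 4 1526

Derivation:
Read 1: bits[0:2] width=2 -> value=0 (bin 00); offset now 2 = byte 0 bit 2; 54 bits remain
Read 2: bits[2:13] width=11 -> value=1431 (bin 10110010111); offset now 13 = byte 1 bit 5; 43 bits remain
Read 3: bits[13:14] width=1 -> value=1 (bin 1); offset now 14 = byte 1 bit 6; 42 bits remain
Read 4: bits[14:25] width=11 -> value=123 (bin 00001111011); offset now 25 = byte 3 bit 1; 31 bits remain
Read 5: bits[25:36] width=11 -> value=1526 (bin 10111110110); offset now 36 = byte 4 bit 4; 20 bits remain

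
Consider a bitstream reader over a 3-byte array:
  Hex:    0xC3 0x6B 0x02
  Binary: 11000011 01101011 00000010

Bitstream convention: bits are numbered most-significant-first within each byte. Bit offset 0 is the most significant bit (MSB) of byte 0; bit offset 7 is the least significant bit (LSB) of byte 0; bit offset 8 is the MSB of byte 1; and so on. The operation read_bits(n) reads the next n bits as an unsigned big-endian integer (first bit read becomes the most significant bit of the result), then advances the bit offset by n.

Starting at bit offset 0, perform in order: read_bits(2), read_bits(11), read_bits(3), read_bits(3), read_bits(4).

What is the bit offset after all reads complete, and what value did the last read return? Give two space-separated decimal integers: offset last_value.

Answer: 23 1

Derivation:
Read 1: bits[0:2] width=2 -> value=3 (bin 11); offset now 2 = byte 0 bit 2; 22 bits remain
Read 2: bits[2:13] width=11 -> value=109 (bin 00001101101); offset now 13 = byte 1 bit 5; 11 bits remain
Read 3: bits[13:16] width=3 -> value=3 (bin 011); offset now 16 = byte 2 bit 0; 8 bits remain
Read 4: bits[16:19] width=3 -> value=0 (bin 000); offset now 19 = byte 2 bit 3; 5 bits remain
Read 5: bits[19:23] width=4 -> value=1 (bin 0001); offset now 23 = byte 2 bit 7; 1 bits remain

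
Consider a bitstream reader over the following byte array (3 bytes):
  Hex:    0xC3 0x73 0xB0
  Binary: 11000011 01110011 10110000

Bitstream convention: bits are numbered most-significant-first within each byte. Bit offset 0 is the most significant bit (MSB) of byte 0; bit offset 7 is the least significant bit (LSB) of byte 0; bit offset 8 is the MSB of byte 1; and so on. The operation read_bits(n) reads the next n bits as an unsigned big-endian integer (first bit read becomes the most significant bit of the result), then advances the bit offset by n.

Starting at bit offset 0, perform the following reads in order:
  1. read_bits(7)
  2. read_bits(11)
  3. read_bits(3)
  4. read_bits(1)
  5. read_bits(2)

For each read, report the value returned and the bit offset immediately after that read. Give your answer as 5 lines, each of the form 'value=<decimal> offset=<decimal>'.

Read 1: bits[0:7] width=7 -> value=97 (bin 1100001); offset now 7 = byte 0 bit 7; 17 bits remain
Read 2: bits[7:18] width=11 -> value=1486 (bin 10111001110); offset now 18 = byte 2 bit 2; 6 bits remain
Read 3: bits[18:21] width=3 -> value=6 (bin 110); offset now 21 = byte 2 bit 5; 3 bits remain
Read 4: bits[21:22] width=1 -> value=0 (bin 0); offset now 22 = byte 2 bit 6; 2 bits remain
Read 5: bits[22:24] width=2 -> value=0 (bin 00); offset now 24 = byte 3 bit 0; 0 bits remain

Answer: value=97 offset=7
value=1486 offset=18
value=6 offset=21
value=0 offset=22
value=0 offset=24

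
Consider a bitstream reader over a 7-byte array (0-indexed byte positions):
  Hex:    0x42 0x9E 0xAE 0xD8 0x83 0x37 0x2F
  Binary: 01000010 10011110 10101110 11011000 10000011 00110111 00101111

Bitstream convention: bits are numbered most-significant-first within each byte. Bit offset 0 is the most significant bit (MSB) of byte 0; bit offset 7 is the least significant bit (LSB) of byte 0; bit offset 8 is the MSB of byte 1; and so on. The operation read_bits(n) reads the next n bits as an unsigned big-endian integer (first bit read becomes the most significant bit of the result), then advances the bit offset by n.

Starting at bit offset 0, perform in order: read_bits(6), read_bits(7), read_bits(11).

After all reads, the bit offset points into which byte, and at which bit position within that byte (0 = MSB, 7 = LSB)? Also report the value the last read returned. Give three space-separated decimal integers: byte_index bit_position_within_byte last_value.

Read 1: bits[0:6] width=6 -> value=16 (bin 010000); offset now 6 = byte 0 bit 6; 50 bits remain
Read 2: bits[6:13] width=7 -> value=83 (bin 1010011); offset now 13 = byte 1 bit 5; 43 bits remain
Read 3: bits[13:24] width=11 -> value=1710 (bin 11010101110); offset now 24 = byte 3 bit 0; 32 bits remain

Answer: 3 0 1710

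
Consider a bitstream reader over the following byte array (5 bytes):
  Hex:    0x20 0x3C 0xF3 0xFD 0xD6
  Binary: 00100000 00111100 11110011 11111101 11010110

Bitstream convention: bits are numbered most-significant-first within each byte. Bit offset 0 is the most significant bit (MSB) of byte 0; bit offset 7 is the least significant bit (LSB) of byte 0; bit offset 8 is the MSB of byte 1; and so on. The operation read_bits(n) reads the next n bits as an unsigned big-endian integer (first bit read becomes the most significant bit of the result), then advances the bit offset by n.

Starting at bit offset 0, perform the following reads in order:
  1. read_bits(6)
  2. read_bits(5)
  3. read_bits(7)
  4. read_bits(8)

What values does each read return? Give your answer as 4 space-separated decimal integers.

Read 1: bits[0:6] width=6 -> value=8 (bin 001000); offset now 6 = byte 0 bit 6; 34 bits remain
Read 2: bits[6:11] width=5 -> value=1 (bin 00001); offset now 11 = byte 1 bit 3; 29 bits remain
Read 3: bits[11:18] width=7 -> value=115 (bin 1110011); offset now 18 = byte 2 bit 2; 22 bits remain
Read 4: bits[18:26] width=8 -> value=207 (bin 11001111); offset now 26 = byte 3 bit 2; 14 bits remain

Answer: 8 1 115 207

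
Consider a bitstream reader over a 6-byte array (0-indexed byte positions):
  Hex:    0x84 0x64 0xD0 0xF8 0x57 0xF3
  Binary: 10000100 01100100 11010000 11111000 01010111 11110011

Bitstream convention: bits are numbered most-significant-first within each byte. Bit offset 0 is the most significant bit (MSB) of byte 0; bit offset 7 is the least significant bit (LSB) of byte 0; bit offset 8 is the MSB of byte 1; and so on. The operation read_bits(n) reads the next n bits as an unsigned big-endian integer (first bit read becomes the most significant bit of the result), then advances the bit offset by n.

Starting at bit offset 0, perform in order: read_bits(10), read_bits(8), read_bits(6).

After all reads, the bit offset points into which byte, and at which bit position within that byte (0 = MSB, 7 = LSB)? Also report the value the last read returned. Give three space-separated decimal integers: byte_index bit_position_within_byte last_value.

Answer: 3 0 16

Derivation:
Read 1: bits[0:10] width=10 -> value=529 (bin 1000010001); offset now 10 = byte 1 bit 2; 38 bits remain
Read 2: bits[10:18] width=8 -> value=147 (bin 10010011); offset now 18 = byte 2 bit 2; 30 bits remain
Read 3: bits[18:24] width=6 -> value=16 (bin 010000); offset now 24 = byte 3 bit 0; 24 bits remain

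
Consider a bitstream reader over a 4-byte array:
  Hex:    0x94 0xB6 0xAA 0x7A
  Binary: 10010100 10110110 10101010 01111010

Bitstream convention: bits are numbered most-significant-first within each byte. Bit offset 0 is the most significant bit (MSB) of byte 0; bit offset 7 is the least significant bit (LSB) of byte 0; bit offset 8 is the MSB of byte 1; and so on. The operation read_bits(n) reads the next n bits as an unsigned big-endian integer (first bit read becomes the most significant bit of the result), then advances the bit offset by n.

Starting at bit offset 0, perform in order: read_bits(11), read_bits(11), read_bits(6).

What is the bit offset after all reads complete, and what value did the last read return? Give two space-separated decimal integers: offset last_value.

Read 1: bits[0:11] width=11 -> value=1189 (bin 10010100101); offset now 11 = byte 1 bit 3; 21 bits remain
Read 2: bits[11:22] width=11 -> value=1450 (bin 10110101010); offset now 22 = byte 2 bit 6; 10 bits remain
Read 3: bits[22:28] width=6 -> value=39 (bin 100111); offset now 28 = byte 3 bit 4; 4 bits remain

Answer: 28 39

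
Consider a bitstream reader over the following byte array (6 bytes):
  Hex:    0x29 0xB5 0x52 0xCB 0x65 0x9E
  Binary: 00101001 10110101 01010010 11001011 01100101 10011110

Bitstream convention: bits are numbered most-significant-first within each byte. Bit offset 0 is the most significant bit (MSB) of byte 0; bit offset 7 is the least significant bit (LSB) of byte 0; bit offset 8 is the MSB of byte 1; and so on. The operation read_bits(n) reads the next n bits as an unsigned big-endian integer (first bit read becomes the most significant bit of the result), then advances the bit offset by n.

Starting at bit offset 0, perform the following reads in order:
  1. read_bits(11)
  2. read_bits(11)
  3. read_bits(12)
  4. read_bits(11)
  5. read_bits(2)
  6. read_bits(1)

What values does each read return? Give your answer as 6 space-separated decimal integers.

Read 1: bits[0:11] width=11 -> value=333 (bin 00101001101); offset now 11 = byte 1 bit 3; 37 bits remain
Read 2: bits[11:22] width=11 -> value=1364 (bin 10101010100); offset now 22 = byte 2 bit 6; 26 bits remain
Read 3: bits[22:34] width=12 -> value=2861 (bin 101100101101); offset now 34 = byte 4 bit 2; 14 bits remain
Read 4: bits[34:45] width=11 -> value=1203 (bin 10010110011); offset now 45 = byte 5 bit 5; 3 bits remain
Read 5: bits[45:47] width=2 -> value=3 (bin 11); offset now 47 = byte 5 bit 7; 1 bits remain
Read 6: bits[47:48] width=1 -> value=0 (bin 0); offset now 48 = byte 6 bit 0; 0 bits remain

Answer: 333 1364 2861 1203 3 0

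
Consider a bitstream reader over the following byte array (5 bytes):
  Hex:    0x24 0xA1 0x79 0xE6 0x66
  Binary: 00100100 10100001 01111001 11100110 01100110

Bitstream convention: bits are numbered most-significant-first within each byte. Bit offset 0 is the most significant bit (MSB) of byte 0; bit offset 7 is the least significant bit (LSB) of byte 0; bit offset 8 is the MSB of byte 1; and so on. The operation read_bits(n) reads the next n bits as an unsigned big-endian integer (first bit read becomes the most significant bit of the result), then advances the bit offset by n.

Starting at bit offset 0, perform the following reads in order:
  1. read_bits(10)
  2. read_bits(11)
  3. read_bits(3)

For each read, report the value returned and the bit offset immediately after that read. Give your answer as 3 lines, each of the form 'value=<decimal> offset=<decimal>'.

Read 1: bits[0:10] width=10 -> value=146 (bin 0010010010); offset now 10 = byte 1 bit 2; 30 bits remain
Read 2: bits[10:21] width=11 -> value=1071 (bin 10000101111); offset now 21 = byte 2 bit 5; 19 bits remain
Read 3: bits[21:24] width=3 -> value=1 (bin 001); offset now 24 = byte 3 bit 0; 16 bits remain

Answer: value=146 offset=10
value=1071 offset=21
value=1 offset=24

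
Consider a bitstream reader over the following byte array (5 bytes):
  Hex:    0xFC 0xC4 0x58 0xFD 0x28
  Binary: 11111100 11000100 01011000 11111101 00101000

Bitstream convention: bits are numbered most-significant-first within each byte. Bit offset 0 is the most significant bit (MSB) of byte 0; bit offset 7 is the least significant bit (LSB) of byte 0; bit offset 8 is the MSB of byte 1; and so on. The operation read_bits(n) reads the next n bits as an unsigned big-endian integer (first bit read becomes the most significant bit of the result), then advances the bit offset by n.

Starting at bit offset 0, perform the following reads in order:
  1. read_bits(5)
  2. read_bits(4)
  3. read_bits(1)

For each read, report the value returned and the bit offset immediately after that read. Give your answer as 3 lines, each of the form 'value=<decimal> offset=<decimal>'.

Read 1: bits[0:5] width=5 -> value=31 (bin 11111); offset now 5 = byte 0 bit 5; 35 bits remain
Read 2: bits[5:9] width=4 -> value=9 (bin 1001); offset now 9 = byte 1 bit 1; 31 bits remain
Read 3: bits[9:10] width=1 -> value=1 (bin 1); offset now 10 = byte 1 bit 2; 30 bits remain

Answer: value=31 offset=5
value=9 offset=9
value=1 offset=10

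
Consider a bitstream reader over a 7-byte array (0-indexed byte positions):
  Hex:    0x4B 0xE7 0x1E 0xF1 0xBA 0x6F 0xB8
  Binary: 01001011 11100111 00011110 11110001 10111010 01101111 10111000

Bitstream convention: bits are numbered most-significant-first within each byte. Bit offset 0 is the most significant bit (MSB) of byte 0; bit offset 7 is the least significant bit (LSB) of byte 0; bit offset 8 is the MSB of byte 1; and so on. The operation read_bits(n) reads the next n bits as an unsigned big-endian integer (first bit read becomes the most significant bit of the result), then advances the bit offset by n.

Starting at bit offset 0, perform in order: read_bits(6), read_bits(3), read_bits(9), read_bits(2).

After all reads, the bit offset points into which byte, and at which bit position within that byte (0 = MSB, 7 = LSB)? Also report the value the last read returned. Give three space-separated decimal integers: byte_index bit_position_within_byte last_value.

Read 1: bits[0:6] width=6 -> value=18 (bin 010010); offset now 6 = byte 0 bit 6; 50 bits remain
Read 2: bits[6:9] width=3 -> value=7 (bin 111); offset now 9 = byte 1 bit 1; 47 bits remain
Read 3: bits[9:18] width=9 -> value=412 (bin 110011100); offset now 18 = byte 2 bit 2; 38 bits remain
Read 4: bits[18:20] width=2 -> value=1 (bin 01); offset now 20 = byte 2 bit 4; 36 bits remain

Answer: 2 4 1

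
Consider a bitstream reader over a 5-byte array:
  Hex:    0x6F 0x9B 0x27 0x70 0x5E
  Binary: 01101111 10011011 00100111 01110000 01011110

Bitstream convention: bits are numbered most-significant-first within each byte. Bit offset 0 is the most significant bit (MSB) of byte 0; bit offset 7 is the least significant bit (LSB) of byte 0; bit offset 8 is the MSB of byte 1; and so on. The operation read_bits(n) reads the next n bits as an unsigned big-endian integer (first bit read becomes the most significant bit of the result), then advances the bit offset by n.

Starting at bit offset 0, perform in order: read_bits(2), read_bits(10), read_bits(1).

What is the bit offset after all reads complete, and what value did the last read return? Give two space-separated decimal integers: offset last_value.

Read 1: bits[0:2] width=2 -> value=1 (bin 01); offset now 2 = byte 0 bit 2; 38 bits remain
Read 2: bits[2:12] width=10 -> value=761 (bin 1011111001); offset now 12 = byte 1 bit 4; 28 bits remain
Read 3: bits[12:13] width=1 -> value=1 (bin 1); offset now 13 = byte 1 bit 5; 27 bits remain

Answer: 13 1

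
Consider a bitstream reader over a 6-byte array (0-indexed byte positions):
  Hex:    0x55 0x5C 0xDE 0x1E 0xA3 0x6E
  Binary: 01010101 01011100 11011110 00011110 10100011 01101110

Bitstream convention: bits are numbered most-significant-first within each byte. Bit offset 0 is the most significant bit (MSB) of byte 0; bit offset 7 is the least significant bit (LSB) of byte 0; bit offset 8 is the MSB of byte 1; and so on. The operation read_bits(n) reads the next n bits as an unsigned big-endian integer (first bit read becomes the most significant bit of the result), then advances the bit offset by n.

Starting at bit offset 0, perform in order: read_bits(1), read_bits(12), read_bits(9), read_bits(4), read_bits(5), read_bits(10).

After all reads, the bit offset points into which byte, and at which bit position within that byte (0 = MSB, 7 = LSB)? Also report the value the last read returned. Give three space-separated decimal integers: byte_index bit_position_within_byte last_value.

Read 1: bits[0:1] width=1 -> value=0 (bin 0); offset now 1 = byte 0 bit 1; 47 bits remain
Read 2: bits[1:13] width=12 -> value=2731 (bin 101010101011); offset now 13 = byte 1 bit 5; 35 bits remain
Read 3: bits[13:22] width=9 -> value=311 (bin 100110111); offset now 22 = byte 2 bit 6; 26 bits remain
Read 4: bits[22:26] width=4 -> value=8 (bin 1000); offset now 26 = byte 3 bit 2; 22 bits remain
Read 5: bits[26:31] width=5 -> value=15 (bin 01111); offset now 31 = byte 3 bit 7; 17 bits remain
Read 6: bits[31:41] width=10 -> value=326 (bin 0101000110); offset now 41 = byte 5 bit 1; 7 bits remain

Answer: 5 1 326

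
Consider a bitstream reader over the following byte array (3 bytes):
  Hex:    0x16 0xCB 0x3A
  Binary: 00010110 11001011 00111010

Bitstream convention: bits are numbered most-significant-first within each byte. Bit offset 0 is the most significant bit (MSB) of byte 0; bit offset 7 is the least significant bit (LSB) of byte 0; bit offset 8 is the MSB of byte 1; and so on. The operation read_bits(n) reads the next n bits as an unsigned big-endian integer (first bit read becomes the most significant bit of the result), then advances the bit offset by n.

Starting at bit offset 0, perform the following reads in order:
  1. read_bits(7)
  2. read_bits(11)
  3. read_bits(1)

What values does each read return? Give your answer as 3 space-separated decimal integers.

Read 1: bits[0:7] width=7 -> value=11 (bin 0001011); offset now 7 = byte 0 bit 7; 17 bits remain
Read 2: bits[7:18] width=11 -> value=812 (bin 01100101100); offset now 18 = byte 2 bit 2; 6 bits remain
Read 3: bits[18:19] width=1 -> value=1 (bin 1); offset now 19 = byte 2 bit 3; 5 bits remain

Answer: 11 812 1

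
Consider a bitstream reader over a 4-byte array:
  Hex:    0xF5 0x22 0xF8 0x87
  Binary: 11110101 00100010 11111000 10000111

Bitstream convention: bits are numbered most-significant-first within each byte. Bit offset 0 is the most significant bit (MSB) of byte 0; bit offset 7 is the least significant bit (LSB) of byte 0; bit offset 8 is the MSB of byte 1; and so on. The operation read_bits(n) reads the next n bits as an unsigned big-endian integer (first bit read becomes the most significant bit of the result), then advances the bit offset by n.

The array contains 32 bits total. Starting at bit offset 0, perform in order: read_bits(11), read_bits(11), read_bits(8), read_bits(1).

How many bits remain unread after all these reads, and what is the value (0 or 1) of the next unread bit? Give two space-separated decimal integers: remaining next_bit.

Read 1: bits[0:11] width=11 -> value=1961 (bin 11110101001); offset now 11 = byte 1 bit 3; 21 bits remain
Read 2: bits[11:22] width=11 -> value=190 (bin 00010111110); offset now 22 = byte 2 bit 6; 10 bits remain
Read 3: bits[22:30] width=8 -> value=33 (bin 00100001); offset now 30 = byte 3 bit 6; 2 bits remain
Read 4: bits[30:31] width=1 -> value=1 (bin 1); offset now 31 = byte 3 bit 7; 1 bits remain

Answer: 1 1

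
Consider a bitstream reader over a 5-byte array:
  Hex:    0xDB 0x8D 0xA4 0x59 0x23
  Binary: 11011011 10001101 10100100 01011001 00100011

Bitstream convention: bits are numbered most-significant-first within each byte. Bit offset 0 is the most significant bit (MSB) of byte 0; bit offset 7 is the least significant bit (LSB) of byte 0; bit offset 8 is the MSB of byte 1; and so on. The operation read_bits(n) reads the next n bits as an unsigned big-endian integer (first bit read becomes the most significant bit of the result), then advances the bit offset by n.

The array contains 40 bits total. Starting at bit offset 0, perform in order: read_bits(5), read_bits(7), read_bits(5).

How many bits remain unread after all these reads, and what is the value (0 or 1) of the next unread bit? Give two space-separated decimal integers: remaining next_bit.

Answer: 23 0

Derivation:
Read 1: bits[0:5] width=5 -> value=27 (bin 11011); offset now 5 = byte 0 bit 5; 35 bits remain
Read 2: bits[5:12] width=7 -> value=56 (bin 0111000); offset now 12 = byte 1 bit 4; 28 bits remain
Read 3: bits[12:17] width=5 -> value=27 (bin 11011); offset now 17 = byte 2 bit 1; 23 bits remain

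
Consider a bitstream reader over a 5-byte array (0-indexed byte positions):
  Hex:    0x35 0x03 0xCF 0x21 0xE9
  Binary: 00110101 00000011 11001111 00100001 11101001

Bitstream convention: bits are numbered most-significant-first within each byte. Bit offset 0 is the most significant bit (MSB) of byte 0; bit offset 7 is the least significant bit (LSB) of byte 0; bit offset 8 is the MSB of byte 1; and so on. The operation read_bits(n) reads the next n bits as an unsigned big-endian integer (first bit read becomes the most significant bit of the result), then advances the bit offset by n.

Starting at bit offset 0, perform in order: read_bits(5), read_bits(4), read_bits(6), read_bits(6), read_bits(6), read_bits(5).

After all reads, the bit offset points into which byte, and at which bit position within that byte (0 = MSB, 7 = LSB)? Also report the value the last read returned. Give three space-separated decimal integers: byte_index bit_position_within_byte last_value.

Answer: 4 0 1

Derivation:
Read 1: bits[0:5] width=5 -> value=6 (bin 00110); offset now 5 = byte 0 bit 5; 35 bits remain
Read 2: bits[5:9] width=4 -> value=10 (bin 1010); offset now 9 = byte 1 bit 1; 31 bits remain
Read 3: bits[9:15] width=6 -> value=1 (bin 000001); offset now 15 = byte 1 bit 7; 25 bits remain
Read 4: bits[15:21] width=6 -> value=57 (bin 111001); offset now 21 = byte 2 bit 5; 19 bits remain
Read 5: bits[21:27] width=6 -> value=57 (bin 111001); offset now 27 = byte 3 bit 3; 13 bits remain
Read 6: bits[27:32] width=5 -> value=1 (bin 00001); offset now 32 = byte 4 bit 0; 8 bits remain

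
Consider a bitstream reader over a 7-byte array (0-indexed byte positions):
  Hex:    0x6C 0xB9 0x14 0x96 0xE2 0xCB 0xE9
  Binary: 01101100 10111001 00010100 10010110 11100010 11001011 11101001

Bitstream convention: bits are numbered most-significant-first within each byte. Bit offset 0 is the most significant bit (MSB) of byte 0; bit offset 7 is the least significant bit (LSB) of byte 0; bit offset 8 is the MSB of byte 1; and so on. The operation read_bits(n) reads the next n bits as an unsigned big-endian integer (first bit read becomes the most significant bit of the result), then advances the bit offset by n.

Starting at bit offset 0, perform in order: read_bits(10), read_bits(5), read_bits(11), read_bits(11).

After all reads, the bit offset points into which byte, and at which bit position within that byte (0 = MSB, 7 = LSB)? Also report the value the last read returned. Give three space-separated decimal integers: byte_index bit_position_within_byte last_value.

Read 1: bits[0:10] width=10 -> value=434 (bin 0110110010); offset now 10 = byte 1 bit 2; 46 bits remain
Read 2: bits[10:15] width=5 -> value=28 (bin 11100); offset now 15 = byte 1 bit 7; 41 bits remain
Read 3: bits[15:26] width=11 -> value=1106 (bin 10001010010); offset now 26 = byte 3 bit 2; 30 bits remain
Read 4: bits[26:37] width=11 -> value=732 (bin 01011011100); offset now 37 = byte 4 bit 5; 19 bits remain

Answer: 4 5 732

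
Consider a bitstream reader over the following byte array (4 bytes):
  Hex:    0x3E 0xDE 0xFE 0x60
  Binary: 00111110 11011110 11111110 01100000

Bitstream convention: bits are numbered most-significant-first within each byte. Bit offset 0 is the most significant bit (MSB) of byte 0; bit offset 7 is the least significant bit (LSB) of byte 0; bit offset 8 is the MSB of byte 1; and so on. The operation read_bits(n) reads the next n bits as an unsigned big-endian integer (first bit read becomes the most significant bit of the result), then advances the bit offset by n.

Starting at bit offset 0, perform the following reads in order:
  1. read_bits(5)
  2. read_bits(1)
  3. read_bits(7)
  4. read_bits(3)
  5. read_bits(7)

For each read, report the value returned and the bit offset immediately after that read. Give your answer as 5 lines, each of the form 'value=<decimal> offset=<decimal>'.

Answer: value=7 offset=5
value=1 offset=6
value=91 offset=13
value=6 offset=16
value=127 offset=23

Derivation:
Read 1: bits[0:5] width=5 -> value=7 (bin 00111); offset now 5 = byte 0 bit 5; 27 bits remain
Read 2: bits[5:6] width=1 -> value=1 (bin 1); offset now 6 = byte 0 bit 6; 26 bits remain
Read 3: bits[6:13] width=7 -> value=91 (bin 1011011); offset now 13 = byte 1 bit 5; 19 bits remain
Read 4: bits[13:16] width=3 -> value=6 (bin 110); offset now 16 = byte 2 bit 0; 16 bits remain
Read 5: bits[16:23] width=7 -> value=127 (bin 1111111); offset now 23 = byte 2 bit 7; 9 bits remain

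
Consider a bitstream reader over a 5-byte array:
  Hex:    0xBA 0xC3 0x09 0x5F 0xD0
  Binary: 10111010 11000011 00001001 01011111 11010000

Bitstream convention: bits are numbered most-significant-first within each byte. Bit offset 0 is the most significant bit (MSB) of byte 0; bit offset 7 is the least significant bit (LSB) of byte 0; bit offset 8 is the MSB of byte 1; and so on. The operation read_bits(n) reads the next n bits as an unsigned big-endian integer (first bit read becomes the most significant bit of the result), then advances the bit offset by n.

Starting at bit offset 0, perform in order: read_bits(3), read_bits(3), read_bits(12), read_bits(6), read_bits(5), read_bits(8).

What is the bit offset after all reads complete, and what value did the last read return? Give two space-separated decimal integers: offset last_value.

Read 1: bits[0:3] width=3 -> value=5 (bin 101); offset now 3 = byte 0 bit 3; 37 bits remain
Read 2: bits[3:6] width=3 -> value=6 (bin 110); offset now 6 = byte 0 bit 6; 34 bits remain
Read 3: bits[6:18] width=12 -> value=2828 (bin 101100001100); offset now 18 = byte 2 bit 2; 22 bits remain
Read 4: bits[18:24] width=6 -> value=9 (bin 001001); offset now 24 = byte 3 bit 0; 16 bits remain
Read 5: bits[24:29] width=5 -> value=11 (bin 01011); offset now 29 = byte 3 bit 5; 11 bits remain
Read 6: bits[29:37] width=8 -> value=250 (bin 11111010); offset now 37 = byte 4 bit 5; 3 bits remain

Answer: 37 250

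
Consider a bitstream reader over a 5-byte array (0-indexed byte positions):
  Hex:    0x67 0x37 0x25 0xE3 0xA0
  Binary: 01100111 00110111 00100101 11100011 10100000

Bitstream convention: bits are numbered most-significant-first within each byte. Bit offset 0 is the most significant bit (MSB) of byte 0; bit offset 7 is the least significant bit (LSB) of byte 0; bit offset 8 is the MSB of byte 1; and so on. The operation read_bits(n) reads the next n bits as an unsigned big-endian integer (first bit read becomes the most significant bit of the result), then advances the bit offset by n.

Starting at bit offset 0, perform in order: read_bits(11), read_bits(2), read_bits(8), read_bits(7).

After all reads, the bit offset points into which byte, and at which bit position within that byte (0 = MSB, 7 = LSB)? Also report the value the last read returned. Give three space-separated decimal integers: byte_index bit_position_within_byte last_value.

Read 1: bits[0:11] width=11 -> value=825 (bin 01100111001); offset now 11 = byte 1 bit 3; 29 bits remain
Read 2: bits[11:13] width=2 -> value=2 (bin 10); offset now 13 = byte 1 bit 5; 27 bits remain
Read 3: bits[13:21] width=8 -> value=228 (bin 11100100); offset now 21 = byte 2 bit 5; 19 bits remain
Read 4: bits[21:28] width=7 -> value=94 (bin 1011110); offset now 28 = byte 3 bit 4; 12 bits remain

Answer: 3 4 94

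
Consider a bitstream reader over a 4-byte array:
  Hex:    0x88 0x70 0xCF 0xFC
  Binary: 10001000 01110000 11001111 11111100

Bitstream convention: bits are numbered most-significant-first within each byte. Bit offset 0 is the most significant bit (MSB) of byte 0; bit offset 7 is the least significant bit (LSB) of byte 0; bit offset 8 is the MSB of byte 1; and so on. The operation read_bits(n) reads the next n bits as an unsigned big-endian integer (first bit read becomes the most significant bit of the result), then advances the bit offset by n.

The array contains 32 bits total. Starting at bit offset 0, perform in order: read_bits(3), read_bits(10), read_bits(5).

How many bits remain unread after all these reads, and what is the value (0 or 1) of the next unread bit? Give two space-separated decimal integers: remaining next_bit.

Answer: 14 0

Derivation:
Read 1: bits[0:3] width=3 -> value=4 (bin 100); offset now 3 = byte 0 bit 3; 29 bits remain
Read 2: bits[3:13] width=10 -> value=270 (bin 0100001110); offset now 13 = byte 1 bit 5; 19 bits remain
Read 3: bits[13:18] width=5 -> value=3 (bin 00011); offset now 18 = byte 2 bit 2; 14 bits remain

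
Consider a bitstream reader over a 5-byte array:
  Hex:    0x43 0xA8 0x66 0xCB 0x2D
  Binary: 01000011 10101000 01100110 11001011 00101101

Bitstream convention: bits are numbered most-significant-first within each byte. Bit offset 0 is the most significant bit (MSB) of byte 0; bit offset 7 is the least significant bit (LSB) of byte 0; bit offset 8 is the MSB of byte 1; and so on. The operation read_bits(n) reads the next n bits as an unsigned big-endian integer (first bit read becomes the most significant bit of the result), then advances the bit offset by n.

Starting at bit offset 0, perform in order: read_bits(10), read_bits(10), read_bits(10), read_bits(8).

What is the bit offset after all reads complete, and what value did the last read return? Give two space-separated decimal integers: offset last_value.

Read 1: bits[0:10] width=10 -> value=270 (bin 0100001110); offset now 10 = byte 1 bit 2; 30 bits remain
Read 2: bits[10:20] width=10 -> value=646 (bin 1010000110); offset now 20 = byte 2 bit 4; 20 bits remain
Read 3: bits[20:30] width=10 -> value=434 (bin 0110110010); offset now 30 = byte 3 bit 6; 10 bits remain
Read 4: bits[30:38] width=8 -> value=203 (bin 11001011); offset now 38 = byte 4 bit 6; 2 bits remain

Answer: 38 203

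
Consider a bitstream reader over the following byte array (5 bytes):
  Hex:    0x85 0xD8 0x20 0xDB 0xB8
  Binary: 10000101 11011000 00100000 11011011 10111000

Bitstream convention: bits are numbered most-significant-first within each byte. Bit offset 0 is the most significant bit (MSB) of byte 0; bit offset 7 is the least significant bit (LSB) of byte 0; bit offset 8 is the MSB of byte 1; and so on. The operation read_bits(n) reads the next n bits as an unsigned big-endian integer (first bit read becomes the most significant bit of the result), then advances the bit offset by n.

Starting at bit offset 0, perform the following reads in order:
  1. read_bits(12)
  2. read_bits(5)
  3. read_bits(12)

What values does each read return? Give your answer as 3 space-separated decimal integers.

Answer: 2141 16 1051

Derivation:
Read 1: bits[0:12] width=12 -> value=2141 (bin 100001011101); offset now 12 = byte 1 bit 4; 28 bits remain
Read 2: bits[12:17] width=5 -> value=16 (bin 10000); offset now 17 = byte 2 bit 1; 23 bits remain
Read 3: bits[17:29] width=12 -> value=1051 (bin 010000011011); offset now 29 = byte 3 bit 5; 11 bits remain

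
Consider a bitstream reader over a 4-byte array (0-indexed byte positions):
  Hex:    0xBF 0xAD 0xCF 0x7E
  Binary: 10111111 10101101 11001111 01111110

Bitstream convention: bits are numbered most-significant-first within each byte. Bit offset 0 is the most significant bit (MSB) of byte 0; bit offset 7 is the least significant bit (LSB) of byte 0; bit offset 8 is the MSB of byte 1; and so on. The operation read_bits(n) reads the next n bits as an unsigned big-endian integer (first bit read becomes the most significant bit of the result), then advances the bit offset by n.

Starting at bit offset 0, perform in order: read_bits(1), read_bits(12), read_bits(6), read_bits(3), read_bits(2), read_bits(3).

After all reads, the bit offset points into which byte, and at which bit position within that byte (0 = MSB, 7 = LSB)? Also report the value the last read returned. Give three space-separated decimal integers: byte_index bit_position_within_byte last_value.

Read 1: bits[0:1] width=1 -> value=1 (bin 1); offset now 1 = byte 0 bit 1; 31 bits remain
Read 2: bits[1:13] width=12 -> value=2037 (bin 011111110101); offset now 13 = byte 1 bit 5; 19 bits remain
Read 3: bits[13:19] width=6 -> value=46 (bin 101110); offset now 19 = byte 2 bit 3; 13 bits remain
Read 4: bits[19:22] width=3 -> value=3 (bin 011); offset now 22 = byte 2 bit 6; 10 bits remain
Read 5: bits[22:24] width=2 -> value=3 (bin 11); offset now 24 = byte 3 bit 0; 8 bits remain
Read 6: bits[24:27] width=3 -> value=3 (bin 011); offset now 27 = byte 3 bit 3; 5 bits remain

Answer: 3 3 3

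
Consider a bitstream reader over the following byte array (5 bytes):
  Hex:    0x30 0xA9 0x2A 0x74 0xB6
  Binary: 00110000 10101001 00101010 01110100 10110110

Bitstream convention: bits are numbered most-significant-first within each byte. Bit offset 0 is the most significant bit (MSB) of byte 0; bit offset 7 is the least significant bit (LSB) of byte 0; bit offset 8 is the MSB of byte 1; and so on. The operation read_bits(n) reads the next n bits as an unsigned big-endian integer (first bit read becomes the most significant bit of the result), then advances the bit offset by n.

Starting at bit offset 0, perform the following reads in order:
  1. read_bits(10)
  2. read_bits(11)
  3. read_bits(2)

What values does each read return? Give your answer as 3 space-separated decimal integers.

Answer: 194 1317 1

Derivation:
Read 1: bits[0:10] width=10 -> value=194 (bin 0011000010); offset now 10 = byte 1 bit 2; 30 bits remain
Read 2: bits[10:21] width=11 -> value=1317 (bin 10100100101); offset now 21 = byte 2 bit 5; 19 bits remain
Read 3: bits[21:23] width=2 -> value=1 (bin 01); offset now 23 = byte 2 bit 7; 17 bits remain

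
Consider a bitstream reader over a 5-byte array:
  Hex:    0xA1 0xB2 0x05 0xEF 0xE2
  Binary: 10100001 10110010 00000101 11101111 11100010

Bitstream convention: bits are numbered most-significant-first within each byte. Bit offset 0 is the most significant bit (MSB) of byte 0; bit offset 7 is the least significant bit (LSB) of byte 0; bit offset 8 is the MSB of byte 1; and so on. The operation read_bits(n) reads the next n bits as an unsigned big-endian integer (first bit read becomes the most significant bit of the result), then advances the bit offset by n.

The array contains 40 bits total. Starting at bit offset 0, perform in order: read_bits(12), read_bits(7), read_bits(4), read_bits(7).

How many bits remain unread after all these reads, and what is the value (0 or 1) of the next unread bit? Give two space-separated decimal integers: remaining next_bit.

Answer: 10 1

Derivation:
Read 1: bits[0:12] width=12 -> value=2587 (bin 101000011011); offset now 12 = byte 1 bit 4; 28 bits remain
Read 2: bits[12:19] width=7 -> value=16 (bin 0010000); offset now 19 = byte 2 bit 3; 21 bits remain
Read 3: bits[19:23] width=4 -> value=2 (bin 0010); offset now 23 = byte 2 bit 7; 17 bits remain
Read 4: bits[23:30] width=7 -> value=123 (bin 1111011); offset now 30 = byte 3 bit 6; 10 bits remain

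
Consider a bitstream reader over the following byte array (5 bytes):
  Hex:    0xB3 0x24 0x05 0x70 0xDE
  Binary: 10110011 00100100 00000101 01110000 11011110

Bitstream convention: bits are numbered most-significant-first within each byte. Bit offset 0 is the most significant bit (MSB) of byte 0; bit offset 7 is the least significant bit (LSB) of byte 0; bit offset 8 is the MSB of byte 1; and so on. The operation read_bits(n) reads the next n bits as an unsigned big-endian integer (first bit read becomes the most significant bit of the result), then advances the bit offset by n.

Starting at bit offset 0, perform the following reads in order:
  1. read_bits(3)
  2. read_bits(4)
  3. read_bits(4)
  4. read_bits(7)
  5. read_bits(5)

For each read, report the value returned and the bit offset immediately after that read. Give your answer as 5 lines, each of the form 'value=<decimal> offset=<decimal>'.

Answer: value=5 offset=3
value=9 offset=7
value=9 offset=11
value=16 offset=18
value=2 offset=23

Derivation:
Read 1: bits[0:3] width=3 -> value=5 (bin 101); offset now 3 = byte 0 bit 3; 37 bits remain
Read 2: bits[3:7] width=4 -> value=9 (bin 1001); offset now 7 = byte 0 bit 7; 33 bits remain
Read 3: bits[7:11] width=4 -> value=9 (bin 1001); offset now 11 = byte 1 bit 3; 29 bits remain
Read 4: bits[11:18] width=7 -> value=16 (bin 0010000); offset now 18 = byte 2 bit 2; 22 bits remain
Read 5: bits[18:23] width=5 -> value=2 (bin 00010); offset now 23 = byte 2 bit 7; 17 bits remain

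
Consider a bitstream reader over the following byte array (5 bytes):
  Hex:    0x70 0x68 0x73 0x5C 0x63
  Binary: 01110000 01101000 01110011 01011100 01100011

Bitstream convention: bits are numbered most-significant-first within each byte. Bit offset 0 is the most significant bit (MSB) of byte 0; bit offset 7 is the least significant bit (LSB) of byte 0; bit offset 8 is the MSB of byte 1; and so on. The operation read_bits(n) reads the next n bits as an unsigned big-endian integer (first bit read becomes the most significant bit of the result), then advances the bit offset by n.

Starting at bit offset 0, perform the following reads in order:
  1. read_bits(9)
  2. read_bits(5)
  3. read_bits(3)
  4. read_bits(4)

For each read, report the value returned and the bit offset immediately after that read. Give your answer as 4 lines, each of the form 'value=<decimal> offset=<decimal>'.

Answer: value=224 offset=9
value=26 offset=14
value=0 offset=17
value=14 offset=21

Derivation:
Read 1: bits[0:9] width=9 -> value=224 (bin 011100000); offset now 9 = byte 1 bit 1; 31 bits remain
Read 2: bits[9:14] width=5 -> value=26 (bin 11010); offset now 14 = byte 1 bit 6; 26 bits remain
Read 3: bits[14:17] width=3 -> value=0 (bin 000); offset now 17 = byte 2 bit 1; 23 bits remain
Read 4: bits[17:21] width=4 -> value=14 (bin 1110); offset now 21 = byte 2 bit 5; 19 bits remain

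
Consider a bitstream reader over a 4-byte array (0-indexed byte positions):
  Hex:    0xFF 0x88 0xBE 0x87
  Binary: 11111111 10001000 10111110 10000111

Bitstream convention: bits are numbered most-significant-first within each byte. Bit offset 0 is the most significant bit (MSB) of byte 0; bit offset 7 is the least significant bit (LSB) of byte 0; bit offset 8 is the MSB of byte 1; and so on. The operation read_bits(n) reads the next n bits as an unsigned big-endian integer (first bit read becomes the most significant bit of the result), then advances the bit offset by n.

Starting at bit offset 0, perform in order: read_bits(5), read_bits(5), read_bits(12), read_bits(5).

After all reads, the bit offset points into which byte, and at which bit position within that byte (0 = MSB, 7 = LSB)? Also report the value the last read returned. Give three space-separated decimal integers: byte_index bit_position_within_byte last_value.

Answer: 3 3 20

Derivation:
Read 1: bits[0:5] width=5 -> value=31 (bin 11111); offset now 5 = byte 0 bit 5; 27 bits remain
Read 2: bits[5:10] width=5 -> value=30 (bin 11110); offset now 10 = byte 1 bit 2; 22 bits remain
Read 3: bits[10:22] width=12 -> value=559 (bin 001000101111); offset now 22 = byte 2 bit 6; 10 bits remain
Read 4: bits[22:27] width=5 -> value=20 (bin 10100); offset now 27 = byte 3 bit 3; 5 bits remain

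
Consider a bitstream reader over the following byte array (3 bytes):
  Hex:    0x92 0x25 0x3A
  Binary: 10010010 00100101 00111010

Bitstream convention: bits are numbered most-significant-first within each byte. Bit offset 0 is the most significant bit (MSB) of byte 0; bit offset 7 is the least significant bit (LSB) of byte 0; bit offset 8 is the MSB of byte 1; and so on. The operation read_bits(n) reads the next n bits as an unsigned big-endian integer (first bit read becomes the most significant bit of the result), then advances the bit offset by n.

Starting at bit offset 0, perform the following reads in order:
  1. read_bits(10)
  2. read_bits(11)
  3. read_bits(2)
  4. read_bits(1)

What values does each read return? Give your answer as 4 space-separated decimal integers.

Answer: 584 1191 1 0

Derivation:
Read 1: bits[0:10] width=10 -> value=584 (bin 1001001000); offset now 10 = byte 1 bit 2; 14 bits remain
Read 2: bits[10:21] width=11 -> value=1191 (bin 10010100111); offset now 21 = byte 2 bit 5; 3 bits remain
Read 3: bits[21:23] width=2 -> value=1 (bin 01); offset now 23 = byte 2 bit 7; 1 bits remain
Read 4: bits[23:24] width=1 -> value=0 (bin 0); offset now 24 = byte 3 bit 0; 0 bits remain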